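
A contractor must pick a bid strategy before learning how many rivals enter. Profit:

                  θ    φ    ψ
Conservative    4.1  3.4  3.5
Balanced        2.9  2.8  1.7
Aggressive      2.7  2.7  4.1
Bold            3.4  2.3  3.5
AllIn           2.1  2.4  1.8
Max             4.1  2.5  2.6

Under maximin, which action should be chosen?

Conservative

Row minima: Conservative=3.4, Balanced=1.7, Aggressive=2.7, Bold=2.3, AllIn=1.8, Max=2.5
Best worst-case = 3.4 → Conservative.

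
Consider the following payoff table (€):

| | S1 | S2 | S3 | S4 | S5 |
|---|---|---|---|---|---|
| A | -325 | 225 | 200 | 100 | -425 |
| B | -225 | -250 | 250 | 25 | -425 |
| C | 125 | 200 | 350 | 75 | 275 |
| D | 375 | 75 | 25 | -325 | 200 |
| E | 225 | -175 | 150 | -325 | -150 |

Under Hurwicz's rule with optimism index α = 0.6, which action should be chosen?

C

A: 0.6·225 + 0.4·(-425) = -35
B: 0.6·250 + 0.4·(-425) = -20
C: 0.6·350 + 0.4·75 = 240
D: 0.6·375 + 0.4·(-325) = 95
E: 0.6·225 + 0.4·(-325) = 5
Highest Hurwicz score = 240 → C.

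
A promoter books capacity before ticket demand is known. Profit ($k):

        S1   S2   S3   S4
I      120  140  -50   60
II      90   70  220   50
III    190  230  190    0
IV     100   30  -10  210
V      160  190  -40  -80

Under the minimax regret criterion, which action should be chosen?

Column bests: S1=190, S2=230, S3=220, S4=210.
I regrets: 70, 90, 270, 150 → max 270
II regrets: 100, 160, 0, 160 → max 160
III regrets: 0, 0, 30, 210 → max 210
IV regrets: 90, 200, 230, 0 → max 230
V regrets: 30, 40, 260, 290 → max 290
Smallest max regret = 160 → II.

II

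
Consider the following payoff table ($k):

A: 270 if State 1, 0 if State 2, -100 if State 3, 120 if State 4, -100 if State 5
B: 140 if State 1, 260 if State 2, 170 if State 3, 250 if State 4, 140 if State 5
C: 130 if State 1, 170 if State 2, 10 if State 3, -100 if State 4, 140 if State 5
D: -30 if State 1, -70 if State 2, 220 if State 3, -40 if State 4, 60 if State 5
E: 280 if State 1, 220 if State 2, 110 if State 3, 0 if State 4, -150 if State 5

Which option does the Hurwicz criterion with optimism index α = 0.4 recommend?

A: 0.4·270 + 0.6·(-100) = 48
B: 0.4·260 + 0.6·140 = 188
C: 0.4·170 + 0.6·(-100) = 8
D: 0.4·220 + 0.6·(-70) = 46
E: 0.4·280 + 0.6·(-150) = 22
Highest Hurwicz score = 188 → B.

B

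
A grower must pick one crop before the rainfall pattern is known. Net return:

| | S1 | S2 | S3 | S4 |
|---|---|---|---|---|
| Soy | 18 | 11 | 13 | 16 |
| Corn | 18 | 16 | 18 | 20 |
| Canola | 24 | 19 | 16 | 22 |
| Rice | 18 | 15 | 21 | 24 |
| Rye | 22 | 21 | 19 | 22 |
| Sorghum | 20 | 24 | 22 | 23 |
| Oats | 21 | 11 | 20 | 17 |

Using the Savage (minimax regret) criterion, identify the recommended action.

Column bests: S1=24, S2=24, S3=22, S4=24.
Soy regrets: 6, 13, 9, 8 → max 13
Corn regrets: 6, 8, 4, 4 → max 8
Canola regrets: 0, 5, 6, 2 → max 6
Rice regrets: 6, 9, 1, 0 → max 9
Rye regrets: 2, 3, 3, 2 → max 3
Sorghum regrets: 4, 0, 0, 1 → max 4
Oats regrets: 3, 13, 2, 7 → max 13
Smallest max regret = 3 → Rye.

Rye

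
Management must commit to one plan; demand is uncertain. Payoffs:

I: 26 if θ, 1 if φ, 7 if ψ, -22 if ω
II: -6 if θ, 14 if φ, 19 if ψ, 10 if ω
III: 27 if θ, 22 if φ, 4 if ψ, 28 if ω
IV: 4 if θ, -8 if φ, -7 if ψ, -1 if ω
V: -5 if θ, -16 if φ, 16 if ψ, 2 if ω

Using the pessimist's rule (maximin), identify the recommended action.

III

Row minima: I=-22, II=-6, III=4, IV=-8, V=-16
Best worst-case = 4 → III.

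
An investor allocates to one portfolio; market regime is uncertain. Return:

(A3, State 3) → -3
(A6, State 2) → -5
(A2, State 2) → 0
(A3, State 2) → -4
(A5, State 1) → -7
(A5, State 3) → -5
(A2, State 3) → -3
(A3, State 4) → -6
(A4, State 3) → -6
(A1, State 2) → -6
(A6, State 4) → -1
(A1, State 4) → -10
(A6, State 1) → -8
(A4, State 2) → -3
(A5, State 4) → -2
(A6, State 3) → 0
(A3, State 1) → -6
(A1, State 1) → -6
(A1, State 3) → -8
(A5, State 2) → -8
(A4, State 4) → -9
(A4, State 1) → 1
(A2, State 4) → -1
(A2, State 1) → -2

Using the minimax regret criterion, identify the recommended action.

A2

Column bests: State 1=1, State 2=0, State 3=0, State 4=-1.
A1 regrets: 7, 6, 8, 9 → max 9
A2 regrets: 3, 0, 3, 0 → max 3
A3 regrets: 7, 4, 3, 5 → max 7
A4 regrets: 0, 3, 6, 8 → max 8
A5 regrets: 8, 8, 5, 1 → max 8
A6 regrets: 9, 5, 0, 0 → max 9
Smallest max regret = 3 → A2.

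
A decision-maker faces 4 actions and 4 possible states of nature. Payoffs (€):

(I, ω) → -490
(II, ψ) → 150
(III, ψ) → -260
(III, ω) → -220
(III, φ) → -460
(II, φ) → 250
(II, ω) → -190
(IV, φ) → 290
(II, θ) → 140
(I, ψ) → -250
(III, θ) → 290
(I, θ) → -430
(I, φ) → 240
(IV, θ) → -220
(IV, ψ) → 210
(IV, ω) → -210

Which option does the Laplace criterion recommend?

II

Row averages: I=-232.5, II=87.5, III=-162.5, IV=17.5
Highest average = 87.5 → II.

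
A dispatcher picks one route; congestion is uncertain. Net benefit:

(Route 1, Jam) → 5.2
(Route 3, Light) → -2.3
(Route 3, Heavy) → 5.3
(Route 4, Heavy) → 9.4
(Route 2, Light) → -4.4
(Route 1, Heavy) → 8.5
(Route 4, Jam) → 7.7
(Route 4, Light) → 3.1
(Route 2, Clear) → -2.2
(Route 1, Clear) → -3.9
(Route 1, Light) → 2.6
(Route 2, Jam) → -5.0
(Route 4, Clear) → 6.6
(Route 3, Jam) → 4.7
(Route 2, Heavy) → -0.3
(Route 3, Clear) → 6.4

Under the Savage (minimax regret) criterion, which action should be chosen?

Route 4

Column bests: Clear=6.6, Light=3.1, Heavy=9.4, Jam=7.7.
Route 1 regrets: 10.5, 0.5, 0.9, 2.5 → max 10.5
Route 2 regrets: 8.8, 7.5, 9.7, 12.7 → max 12.7
Route 3 regrets: 0.2, 5.4, 4.1, 3.0 → max 5.4
Route 4 regrets: 0.0, 0.0, 0.0, 0.0 → max 0.0
Smallest max regret = 0.0 → Route 4.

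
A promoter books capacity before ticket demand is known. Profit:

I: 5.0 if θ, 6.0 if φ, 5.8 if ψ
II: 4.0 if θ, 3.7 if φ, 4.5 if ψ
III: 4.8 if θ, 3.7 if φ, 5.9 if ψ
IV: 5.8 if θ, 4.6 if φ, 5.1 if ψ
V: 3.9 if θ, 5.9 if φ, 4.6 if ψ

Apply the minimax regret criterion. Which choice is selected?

Column bests: θ=5.8, φ=6.0, ψ=5.9.
I regrets: 0.8, 0.0, 0.1 → max 0.8
II regrets: 1.8, 2.3, 1.4 → max 2.3
III regrets: 1.0, 2.3, 0.0 → max 2.3
IV regrets: 0.0, 1.4, 0.8 → max 1.4
V regrets: 1.9, 0.1, 1.3 → max 1.9
Smallest max regret = 0.8 → I.

I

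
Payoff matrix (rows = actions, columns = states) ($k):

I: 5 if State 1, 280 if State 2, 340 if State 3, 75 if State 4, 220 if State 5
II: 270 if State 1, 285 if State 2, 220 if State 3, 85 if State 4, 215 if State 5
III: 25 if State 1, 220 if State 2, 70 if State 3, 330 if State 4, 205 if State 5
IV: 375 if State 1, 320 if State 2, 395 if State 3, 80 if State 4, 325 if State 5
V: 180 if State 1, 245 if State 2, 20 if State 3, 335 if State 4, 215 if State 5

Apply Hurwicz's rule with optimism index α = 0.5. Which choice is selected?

I: 0.5·340 + 0.5·5 = 172.5
II: 0.5·285 + 0.5·85 = 185
III: 0.5·330 + 0.5·25 = 177.5
IV: 0.5·395 + 0.5·80 = 237.5
V: 0.5·335 + 0.5·20 = 177.5
Highest Hurwicz score = 237.5 → IV.

IV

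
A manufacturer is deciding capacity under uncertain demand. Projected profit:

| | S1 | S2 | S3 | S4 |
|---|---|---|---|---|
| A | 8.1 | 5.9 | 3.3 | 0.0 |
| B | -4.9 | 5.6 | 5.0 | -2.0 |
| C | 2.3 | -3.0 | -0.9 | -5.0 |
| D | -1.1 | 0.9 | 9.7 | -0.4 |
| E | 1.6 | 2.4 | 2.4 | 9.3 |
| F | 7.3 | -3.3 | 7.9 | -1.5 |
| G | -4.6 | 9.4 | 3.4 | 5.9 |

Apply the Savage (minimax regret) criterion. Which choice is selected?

E

Column bests: S1=8.1, S2=9.4, S3=9.7, S4=9.3.
A regrets: 0.0, 3.5, 6.4, 9.3 → max 9.3
B regrets: 13.0, 3.8, 4.7, 11.3 → max 13.0
C regrets: 5.8, 12.4, 10.6, 14.3 → max 14.3
D regrets: 9.2, 8.5, 0.0, 9.7 → max 9.7
E regrets: 6.5, 7.0, 7.3, 0.0 → max 7.3
F regrets: 0.8, 12.7, 1.8, 10.8 → max 12.7
G regrets: 12.7, 0.0, 6.3, 3.4 → max 12.7
Smallest max regret = 7.3 → E.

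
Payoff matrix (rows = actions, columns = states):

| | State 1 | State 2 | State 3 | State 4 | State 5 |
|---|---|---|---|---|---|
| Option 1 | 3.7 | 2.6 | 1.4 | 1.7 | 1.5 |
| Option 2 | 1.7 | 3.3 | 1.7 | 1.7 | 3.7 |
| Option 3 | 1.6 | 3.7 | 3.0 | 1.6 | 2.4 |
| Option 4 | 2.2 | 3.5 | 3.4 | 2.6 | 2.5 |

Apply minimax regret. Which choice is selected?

Column bests: State 1=3.7, State 2=3.7, State 3=3.4, State 4=2.6, State 5=3.7.
Option 1 regrets: 0.0, 1.1, 2.0, 0.9, 2.2 → max 2.2
Option 2 regrets: 2.0, 0.4, 1.7, 0.9, 0.0 → max 2.0
Option 3 regrets: 2.1, 0.0, 0.4, 1.0, 1.3 → max 2.1
Option 4 regrets: 1.5, 0.2, 0.0, 0.0, 1.2 → max 1.5
Smallest max regret = 1.5 → Option 4.

Option 4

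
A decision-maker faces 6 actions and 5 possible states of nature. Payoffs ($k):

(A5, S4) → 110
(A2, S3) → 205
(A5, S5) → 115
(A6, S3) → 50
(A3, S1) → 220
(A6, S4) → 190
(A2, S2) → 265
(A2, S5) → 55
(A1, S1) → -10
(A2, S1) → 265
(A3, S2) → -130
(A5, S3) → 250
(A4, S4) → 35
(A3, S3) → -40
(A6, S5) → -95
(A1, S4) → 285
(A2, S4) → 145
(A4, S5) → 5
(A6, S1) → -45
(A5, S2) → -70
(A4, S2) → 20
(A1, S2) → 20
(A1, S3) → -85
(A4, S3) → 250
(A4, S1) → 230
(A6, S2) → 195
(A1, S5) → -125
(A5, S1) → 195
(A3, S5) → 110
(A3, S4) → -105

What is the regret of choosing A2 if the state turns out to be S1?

Best payoff under S1 is 265.
Regret = 265 − 265 = 0.

0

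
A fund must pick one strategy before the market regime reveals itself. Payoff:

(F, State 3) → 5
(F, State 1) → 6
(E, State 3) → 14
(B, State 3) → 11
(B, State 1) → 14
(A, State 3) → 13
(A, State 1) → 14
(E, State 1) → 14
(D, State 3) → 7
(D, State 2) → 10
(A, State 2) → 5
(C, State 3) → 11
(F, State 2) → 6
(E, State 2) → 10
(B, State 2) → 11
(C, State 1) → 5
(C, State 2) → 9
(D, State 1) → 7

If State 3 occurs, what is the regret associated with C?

3

Best payoff under State 3 is 14.
Regret = 14 − 11 = 3.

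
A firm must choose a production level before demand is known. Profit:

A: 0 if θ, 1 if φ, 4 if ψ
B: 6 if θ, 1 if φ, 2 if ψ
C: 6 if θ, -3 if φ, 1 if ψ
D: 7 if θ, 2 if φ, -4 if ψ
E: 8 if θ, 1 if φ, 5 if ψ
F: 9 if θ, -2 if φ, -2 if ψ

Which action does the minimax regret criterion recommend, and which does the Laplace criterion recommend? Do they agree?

Column bests: θ=9, φ=2, ψ=5.
A regrets: 9, 1, 1 → max 9
B regrets: 3, 1, 3 → max 3
C regrets: 3, 5, 4 → max 5
D regrets: 2, 0, 9 → max 9
E regrets: 1, 1, 0 → max 1
F regrets: 0, 4, 7 → max 7
Smallest max regret = 1 → E.
Row averages: A=5/3, B=3, C=4/3, D=5/3, E=14/3, F=5/3
Highest average = 14/3 → E.

minimax regret → E; laplace → E (agree)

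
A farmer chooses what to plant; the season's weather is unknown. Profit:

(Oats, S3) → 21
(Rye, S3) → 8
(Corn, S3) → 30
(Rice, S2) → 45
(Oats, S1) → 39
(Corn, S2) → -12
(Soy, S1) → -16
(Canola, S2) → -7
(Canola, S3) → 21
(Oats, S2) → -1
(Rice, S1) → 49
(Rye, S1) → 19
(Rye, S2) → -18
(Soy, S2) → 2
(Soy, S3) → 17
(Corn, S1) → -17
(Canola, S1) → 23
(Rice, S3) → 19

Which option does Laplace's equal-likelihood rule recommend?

Rice

Row averages: Oats=59/3, Corn=1/3, Soy=1, Rye=3, Rice=113/3, Canola=37/3
Highest average = 113/3 → Rice.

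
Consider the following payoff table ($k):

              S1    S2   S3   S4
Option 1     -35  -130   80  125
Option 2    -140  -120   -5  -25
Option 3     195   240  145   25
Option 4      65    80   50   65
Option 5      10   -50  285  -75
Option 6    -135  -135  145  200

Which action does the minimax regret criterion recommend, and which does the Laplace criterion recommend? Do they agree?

Column bests: S1=195, S2=240, S3=285, S4=200.
Option 1 regrets: 230, 370, 205, 75 → max 370
Option 2 regrets: 335, 360, 290, 225 → max 360
Option 3 regrets: 0, 0, 140, 175 → max 175
Option 4 regrets: 130, 160, 235, 135 → max 235
Option 5 regrets: 185, 290, 0, 275 → max 290
Option 6 regrets: 330, 375, 140, 0 → max 375
Smallest max regret = 175 → Option 3.
Row averages: Option 1=10, Option 2=-72.5, Option 3=151.25, Option 4=65, Option 5=42.5, Option 6=18.75
Highest average = 151.25 → Option 3.

minimax regret → Option 3; laplace → Option 3 (agree)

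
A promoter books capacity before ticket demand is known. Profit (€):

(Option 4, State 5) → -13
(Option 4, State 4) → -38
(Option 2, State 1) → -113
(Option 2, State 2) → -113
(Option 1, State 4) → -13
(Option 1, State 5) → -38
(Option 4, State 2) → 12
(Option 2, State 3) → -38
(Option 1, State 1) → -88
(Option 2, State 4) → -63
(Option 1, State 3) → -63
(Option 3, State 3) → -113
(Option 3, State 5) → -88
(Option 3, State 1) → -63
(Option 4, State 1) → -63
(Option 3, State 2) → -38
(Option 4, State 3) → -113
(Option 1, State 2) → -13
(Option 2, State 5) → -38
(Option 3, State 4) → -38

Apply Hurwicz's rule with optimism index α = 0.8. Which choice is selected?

Option 4

Option 1: 0.8·(-13) + 0.2·(-88) = -28
Option 2: 0.8·(-38) + 0.2·(-113) = -53
Option 3: 0.8·(-38) + 0.2·(-113) = -53
Option 4: 0.8·12 + 0.2·(-113) = -13
Highest Hurwicz score = -13 → Option 4.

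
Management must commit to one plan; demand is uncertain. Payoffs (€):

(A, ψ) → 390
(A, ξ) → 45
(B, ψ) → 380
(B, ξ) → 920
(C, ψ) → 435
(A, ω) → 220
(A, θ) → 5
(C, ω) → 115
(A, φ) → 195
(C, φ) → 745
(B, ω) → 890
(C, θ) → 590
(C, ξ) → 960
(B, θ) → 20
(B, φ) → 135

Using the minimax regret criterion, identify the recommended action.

B

Column bests: θ=590, φ=745, ψ=435, ω=890, ξ=960.
A regrets: 585, 550, 45, 670, 915 → max 915
B regrets: 570, 610, 55, 0, 40 → max 610
C regrets: 0, 0, 0, 775, 0 → max 775
Smallest max regret = 610 → B.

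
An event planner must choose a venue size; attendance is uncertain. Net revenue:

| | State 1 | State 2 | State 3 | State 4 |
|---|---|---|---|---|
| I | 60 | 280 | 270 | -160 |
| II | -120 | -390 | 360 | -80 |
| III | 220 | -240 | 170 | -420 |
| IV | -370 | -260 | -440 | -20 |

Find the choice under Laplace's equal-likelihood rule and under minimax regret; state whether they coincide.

laplace → I; minimax regret → I (agree)

Row averages: I=112.5, II=-57.5, III=-67.5, IV=-272.5
Highest average = 112.5 → I.
Column bests: State 1=220, State 2=280, State 3=360, State 4=-20.
I regrets: 160, 0, 90, 140 → max 160
II regrets: 340, 670, 0, 60 → max 670
III regrets: 0, 520, 190, 400 → max 520
IV regrets: 590, 540, 800, 0 → max 800
Smallest max regret = 160 → I.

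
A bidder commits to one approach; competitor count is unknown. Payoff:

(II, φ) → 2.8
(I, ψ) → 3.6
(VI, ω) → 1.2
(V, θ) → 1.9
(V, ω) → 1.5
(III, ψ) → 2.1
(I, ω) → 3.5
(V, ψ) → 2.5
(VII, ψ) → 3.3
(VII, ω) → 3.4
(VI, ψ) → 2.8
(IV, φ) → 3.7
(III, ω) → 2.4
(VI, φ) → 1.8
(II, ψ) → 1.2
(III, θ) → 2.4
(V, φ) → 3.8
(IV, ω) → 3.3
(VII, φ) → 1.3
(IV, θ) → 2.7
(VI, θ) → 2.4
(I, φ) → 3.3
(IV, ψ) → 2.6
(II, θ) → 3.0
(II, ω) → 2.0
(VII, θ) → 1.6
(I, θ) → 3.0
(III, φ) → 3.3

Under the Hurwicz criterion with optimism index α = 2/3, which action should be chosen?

I: 2/3·3.6 + 1/3·3.0 = 3.4
II: 2/3·3.0 + 1/3·1.2 = 2.4
III: 2/3·3.3 + 1/3·2.1 = 2.9
IV: 2/3·3.7 + 1/3·2.6 = 10/3
V: 2/3·3.8 + 1/3·1.5 = 91/30
VI: 2/3·2.8 + 1/3·1.2 = 34/15
VII: 2/3·3.4 + 1/3·1.3 = 2.7
Highest Hurwicz score = 3.4 → I.

I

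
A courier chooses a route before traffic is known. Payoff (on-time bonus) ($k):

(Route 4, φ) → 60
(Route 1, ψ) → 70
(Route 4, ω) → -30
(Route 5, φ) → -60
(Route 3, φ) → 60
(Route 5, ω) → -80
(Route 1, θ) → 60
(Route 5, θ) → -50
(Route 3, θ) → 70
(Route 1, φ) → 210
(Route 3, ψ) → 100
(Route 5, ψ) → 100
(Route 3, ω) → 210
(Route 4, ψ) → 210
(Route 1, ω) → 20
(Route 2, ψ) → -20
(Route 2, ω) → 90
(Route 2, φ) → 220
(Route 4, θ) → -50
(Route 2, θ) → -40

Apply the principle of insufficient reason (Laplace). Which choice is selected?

Route 3

Row averages: Route 1=90, Route 2=62.5, Route 3=110, Route 4=47.5, Route 5=-22.5
Highest average = 110 → Route 3.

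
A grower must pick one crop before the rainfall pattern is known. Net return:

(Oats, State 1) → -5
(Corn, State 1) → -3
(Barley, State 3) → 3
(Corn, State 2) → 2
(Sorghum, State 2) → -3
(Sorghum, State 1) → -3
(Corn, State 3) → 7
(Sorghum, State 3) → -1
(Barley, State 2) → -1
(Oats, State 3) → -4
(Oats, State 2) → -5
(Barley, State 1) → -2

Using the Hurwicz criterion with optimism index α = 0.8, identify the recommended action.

Corn: 0.8·7 + 0.2·(-3) = 5
Barley: 0.8·3 + 0.2·(-2) = 2
Oats: 0.8·(-4) + 0.2·(-5) = -4.2
Sorghum: 0.8·(-1) + 0.2·(-3) = -1.4
Highest Hurwicz score = 5 → Corn.

Corn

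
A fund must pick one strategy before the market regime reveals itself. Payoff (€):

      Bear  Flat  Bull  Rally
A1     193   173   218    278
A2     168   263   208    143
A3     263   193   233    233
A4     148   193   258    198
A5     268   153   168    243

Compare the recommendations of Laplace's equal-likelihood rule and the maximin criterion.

Row averages: A1=215.5, A2=195.5, A3=230.5, A4=199.25, A5=208
Highest average = 230.5 → A3.
Row minima: A1=173, A2=143, A3=193, A4=148, A5=153
Best worst-case = 193 → A3.

laplace → A3; maximin → A3 (agree)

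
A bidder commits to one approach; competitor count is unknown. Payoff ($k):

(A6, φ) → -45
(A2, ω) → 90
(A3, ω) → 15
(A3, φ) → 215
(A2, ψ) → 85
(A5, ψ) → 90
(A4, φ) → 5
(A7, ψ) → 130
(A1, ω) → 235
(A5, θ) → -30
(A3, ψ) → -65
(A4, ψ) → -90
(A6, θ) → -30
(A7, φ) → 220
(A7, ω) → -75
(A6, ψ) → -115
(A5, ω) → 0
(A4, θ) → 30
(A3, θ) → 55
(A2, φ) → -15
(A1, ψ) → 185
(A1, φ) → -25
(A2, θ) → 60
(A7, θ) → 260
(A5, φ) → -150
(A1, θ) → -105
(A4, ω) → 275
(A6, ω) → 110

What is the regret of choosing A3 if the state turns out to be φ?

5

Best payoff under φ is 220.
Regret = 220 − 215 = 5.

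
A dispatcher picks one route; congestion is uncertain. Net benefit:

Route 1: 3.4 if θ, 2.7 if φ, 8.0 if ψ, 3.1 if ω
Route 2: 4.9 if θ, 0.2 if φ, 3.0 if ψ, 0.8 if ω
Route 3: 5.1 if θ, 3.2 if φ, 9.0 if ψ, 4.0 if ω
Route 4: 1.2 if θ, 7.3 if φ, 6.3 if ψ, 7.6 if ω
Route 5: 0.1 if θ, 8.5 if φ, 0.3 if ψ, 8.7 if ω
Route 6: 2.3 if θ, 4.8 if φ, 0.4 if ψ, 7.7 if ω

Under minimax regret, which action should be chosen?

Column bests: θ=5.1, φ=8.5, ψ=9.0, ω=8.7.
Route 1 regrets: 1.7, 5.8, 1.0, 5.6 → max 5.8
Route 2 regrets: 0.2, 8.3, 6.0, 7.9 → max 8.3
Route 3 regrets: 0.0, 5.3, 0.0, 4.7 → max 5.3
Route 4 regrets: 3.9, 1.2, 2.7, 1.1 → max 3.9
Route 5 regrets: 5.0, 0.0, 8.7, 0.0 → max 8.7
Route 6 regrets: 2.8, 3.7, 8.6, 1.0 → max 8.6
Smallest max regret = 3.9 → Route 4.

Route 4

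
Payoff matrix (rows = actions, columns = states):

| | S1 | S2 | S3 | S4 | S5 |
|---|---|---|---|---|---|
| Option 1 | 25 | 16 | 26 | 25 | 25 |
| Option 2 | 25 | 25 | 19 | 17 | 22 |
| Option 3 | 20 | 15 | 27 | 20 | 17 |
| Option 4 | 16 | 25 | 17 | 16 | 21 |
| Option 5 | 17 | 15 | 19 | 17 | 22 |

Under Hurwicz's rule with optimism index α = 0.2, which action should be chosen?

Option 1: 0.2·26 + 0.8·16 = 18
Option 2: 0.2·25 + 0.8·17 = 18.6
Option 3: 0.2·27 + 0.8·15 = 17.4
Option 4: 0.2·25 + 0.8·16 = 17.8
Option 5: 0.2·22 + 0.8·15 = 16.4
Highest Hurwicz score = 18.6 → Option 2.

Option 2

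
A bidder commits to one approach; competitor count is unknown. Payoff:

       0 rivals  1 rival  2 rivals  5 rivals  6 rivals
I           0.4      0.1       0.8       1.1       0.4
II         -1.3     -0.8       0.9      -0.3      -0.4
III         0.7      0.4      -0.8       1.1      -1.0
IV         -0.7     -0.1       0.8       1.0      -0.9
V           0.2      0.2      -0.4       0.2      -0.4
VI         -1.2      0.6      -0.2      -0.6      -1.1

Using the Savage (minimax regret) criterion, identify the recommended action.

I

Column bests: 0 rivals=0.7, 1 rival=0.6, 2 rivals=0.9, 5 rivals=1.1, 6 rivals=0.4.
I regrets: 0.3, 0.5, 0.1, 0.0, 0.0 → max 0.5
II regrets: 2.0, 1.4, 0.0, 1.4, 0.8 → max 2.0
III regrets: 0.0, 0.2, 1.7, 0.0, 1.4 → max 1.7
IV regrets: 1.4, 0.7, 0.1, 0.1, 1.3 → max 1.4
V regrets: 0.5, 0.4, 1.3, 0.9, 0.8 → max 1.3
VI regrets: 1.9, 0.0, 1.1, 1.7, 1.5 → max 1.9
Smallest max regret = 0.5 → I.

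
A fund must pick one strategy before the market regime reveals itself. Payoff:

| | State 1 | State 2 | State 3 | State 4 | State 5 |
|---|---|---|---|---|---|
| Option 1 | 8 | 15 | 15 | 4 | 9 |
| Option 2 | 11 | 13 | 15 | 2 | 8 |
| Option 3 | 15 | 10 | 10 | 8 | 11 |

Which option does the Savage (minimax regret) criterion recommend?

Column bests: State 1=15, State 2=15, State 3=15, State 4=8, State 5=11.
Option 1 regrets: 7, 0, 0, 4, 2 → max 7
Option 2 regrets: 4, 2, 0, 6, 3 → max 6
Option 3 regrets: 0, 5, 5, 0, 0 → max 5
Smallest max regret = 5 → Option 3.

Option 3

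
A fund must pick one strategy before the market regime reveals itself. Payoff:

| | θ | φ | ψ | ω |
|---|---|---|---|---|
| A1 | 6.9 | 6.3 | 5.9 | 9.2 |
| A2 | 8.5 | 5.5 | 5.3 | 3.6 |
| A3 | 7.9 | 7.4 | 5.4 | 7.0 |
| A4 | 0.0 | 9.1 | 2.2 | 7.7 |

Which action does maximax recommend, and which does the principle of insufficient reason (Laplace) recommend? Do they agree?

maximax → A1; laplace → A1 (agree)

Row maxima: A1=9.2, A2=8.5, A3=7.9, A4=9.1
Best best-case = 9.2 → A1.
Row averages: A1=7.075, A2=5.725, A3=6.925, A4=4.75
Highest average = 7.075 → A1.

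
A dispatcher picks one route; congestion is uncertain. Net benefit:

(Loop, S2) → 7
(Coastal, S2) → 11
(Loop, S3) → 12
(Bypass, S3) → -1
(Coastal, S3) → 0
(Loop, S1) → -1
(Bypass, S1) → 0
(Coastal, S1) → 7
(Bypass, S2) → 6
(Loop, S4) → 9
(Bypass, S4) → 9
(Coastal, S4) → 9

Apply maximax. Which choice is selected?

Loop

Row maxima: Bypass=9, Loop=12, Coastal=11
Best best-case = 12 → Loop.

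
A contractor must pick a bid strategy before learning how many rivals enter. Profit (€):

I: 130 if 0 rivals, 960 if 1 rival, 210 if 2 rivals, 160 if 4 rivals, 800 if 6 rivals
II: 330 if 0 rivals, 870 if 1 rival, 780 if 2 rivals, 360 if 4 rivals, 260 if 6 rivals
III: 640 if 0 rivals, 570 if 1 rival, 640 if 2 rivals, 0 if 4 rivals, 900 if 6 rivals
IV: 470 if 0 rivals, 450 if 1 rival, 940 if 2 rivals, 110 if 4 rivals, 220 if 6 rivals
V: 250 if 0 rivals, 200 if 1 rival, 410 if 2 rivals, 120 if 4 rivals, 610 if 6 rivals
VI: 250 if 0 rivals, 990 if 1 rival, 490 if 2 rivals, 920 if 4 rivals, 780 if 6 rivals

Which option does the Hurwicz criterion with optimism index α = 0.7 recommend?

I: 0.7·960 + 0.3·130 = 711
II: 0.7·870 + 0.3·260 = 687
III: 0.7·900 + 0.3·0 = 630
IV: 0.7·940 + 0.3·110 = 691
V: 0.7·610 + 0.3·120 = 463
VI: 0.7·990 + 0.3·250 = 768
Highest Hurwicz score = 768 → VI.

VI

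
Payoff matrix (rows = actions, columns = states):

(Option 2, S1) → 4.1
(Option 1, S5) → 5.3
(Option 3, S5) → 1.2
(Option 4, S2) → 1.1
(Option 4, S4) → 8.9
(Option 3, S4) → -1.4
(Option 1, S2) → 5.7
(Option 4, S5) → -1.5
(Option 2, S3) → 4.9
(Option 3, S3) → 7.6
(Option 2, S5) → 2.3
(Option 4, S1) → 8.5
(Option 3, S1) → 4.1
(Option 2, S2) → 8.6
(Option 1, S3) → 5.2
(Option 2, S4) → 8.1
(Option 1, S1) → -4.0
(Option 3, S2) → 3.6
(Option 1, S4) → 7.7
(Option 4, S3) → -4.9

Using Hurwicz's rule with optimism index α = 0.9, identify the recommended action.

Option 1: 0.9·7.7 + 0.1·(-4.0) = 6.53
Option 2: 0.9·8.6 + 0.1·2.3 = 7.97
Option 3: 0.9·7.6 + 0.1·(-1.4) = 6.7
Option 4: 0.9·8.9 + 0.1·(-4.9) = 7.52
Highest Hurwicz score = 7.97 → Option 2.

Option 2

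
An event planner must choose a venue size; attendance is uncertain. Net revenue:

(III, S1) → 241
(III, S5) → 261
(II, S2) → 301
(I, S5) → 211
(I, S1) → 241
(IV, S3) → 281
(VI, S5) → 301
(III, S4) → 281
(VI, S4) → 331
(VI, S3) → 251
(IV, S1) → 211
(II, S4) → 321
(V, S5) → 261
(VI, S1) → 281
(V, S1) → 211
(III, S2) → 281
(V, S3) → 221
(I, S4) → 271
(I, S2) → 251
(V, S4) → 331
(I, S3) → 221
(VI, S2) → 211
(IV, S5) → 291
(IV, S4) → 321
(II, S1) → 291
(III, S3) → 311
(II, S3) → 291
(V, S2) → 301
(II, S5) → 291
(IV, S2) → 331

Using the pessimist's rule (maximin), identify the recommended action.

Row minima: I=211, II=291, III=241, IV=211, V=211, VI=211
Best worst-case = 291 → II.

II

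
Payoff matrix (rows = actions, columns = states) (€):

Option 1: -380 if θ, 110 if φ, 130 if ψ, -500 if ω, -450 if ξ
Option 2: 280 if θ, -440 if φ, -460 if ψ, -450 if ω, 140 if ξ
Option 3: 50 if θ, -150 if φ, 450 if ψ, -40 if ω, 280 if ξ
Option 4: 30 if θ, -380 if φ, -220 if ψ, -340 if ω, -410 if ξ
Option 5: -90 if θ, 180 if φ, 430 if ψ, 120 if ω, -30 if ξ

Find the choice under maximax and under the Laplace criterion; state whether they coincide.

Row maxima: Option 1=130, Option 2=280, Option 3=450, Option 4=30, Option 5=430
Best best-case = 450 → Option 3.
Row averages: Option 1=-218, Option 2=-186, Option 3=118, Option 4=-264, Option 5=122
Highest average = 122 → Option 5.

maximax → Option 3; laplace → Option 5 (disagree)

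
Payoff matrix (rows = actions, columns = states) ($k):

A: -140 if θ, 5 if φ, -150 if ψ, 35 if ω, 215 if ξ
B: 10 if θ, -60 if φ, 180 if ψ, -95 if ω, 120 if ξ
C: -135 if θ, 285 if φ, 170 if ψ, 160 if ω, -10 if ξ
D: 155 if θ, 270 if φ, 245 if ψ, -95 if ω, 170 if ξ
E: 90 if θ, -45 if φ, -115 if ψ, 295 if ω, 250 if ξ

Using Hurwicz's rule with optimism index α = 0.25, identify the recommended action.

D

A: 0.25·215 + 0.75·(-150) = -58.75
B: 0.25·180 + 0.75·(-95) = -26.25
C: 0.25·285 + 0.75·(-135) = -30
D: 0.25·270 + 0.75·(-95) = -3.75
E: 0.25·295 + 0.75·(-115) = -12.5
Highest Hurwicz score = -3.75 → D.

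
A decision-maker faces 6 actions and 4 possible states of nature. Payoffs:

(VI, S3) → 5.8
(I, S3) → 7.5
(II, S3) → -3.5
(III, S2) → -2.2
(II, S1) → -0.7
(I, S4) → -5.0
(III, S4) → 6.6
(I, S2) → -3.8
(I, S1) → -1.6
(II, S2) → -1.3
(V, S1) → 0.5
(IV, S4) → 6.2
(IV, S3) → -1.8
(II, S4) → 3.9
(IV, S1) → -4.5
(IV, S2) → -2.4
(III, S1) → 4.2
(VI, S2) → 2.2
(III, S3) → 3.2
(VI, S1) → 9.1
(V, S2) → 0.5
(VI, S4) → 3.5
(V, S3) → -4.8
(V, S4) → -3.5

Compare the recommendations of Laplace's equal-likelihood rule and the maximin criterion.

Row averages: I=-0.725, II=-0.4, III=2.95, IV=-0.625, V=-1.825, VI=5.15
Highest average = 5.15 → VI.
Row minima: I=-5.0, II=-3.5, III=-2.2, IV=-4.5, V=-4.8, VI=2.2
Best worst-case = 2.2 → VI.

laplace → VI; maximin → VI (agree)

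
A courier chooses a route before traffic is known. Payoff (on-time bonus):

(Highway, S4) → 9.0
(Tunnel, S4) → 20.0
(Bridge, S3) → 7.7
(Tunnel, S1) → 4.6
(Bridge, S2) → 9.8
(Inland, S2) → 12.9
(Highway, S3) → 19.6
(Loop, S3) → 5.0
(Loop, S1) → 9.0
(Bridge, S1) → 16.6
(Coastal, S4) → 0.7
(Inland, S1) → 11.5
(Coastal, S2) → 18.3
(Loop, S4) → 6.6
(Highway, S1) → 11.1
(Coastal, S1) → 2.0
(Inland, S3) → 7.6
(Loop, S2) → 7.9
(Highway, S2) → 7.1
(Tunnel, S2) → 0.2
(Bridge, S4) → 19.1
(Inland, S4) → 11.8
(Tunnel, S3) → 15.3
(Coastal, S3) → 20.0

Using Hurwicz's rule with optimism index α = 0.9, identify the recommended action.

Tunnel: 0.9·20.0 + 0.1·0.2 = 18.02
Coastal: 0.9·20.0 + 0.1·0.7 = 18.07
Highway: 0.9·19.6 + 0.1·7.1 = 18.35
Bridge: 0.9·19.1 + 0.1·7.7 = 17.96
Inland: 0.9·12.9 + 0.1·7.6 = 12.37
Loop: 0.9·9.0 + 0.1·5.0 = 8.6
Highest Hurwicz score = 18.35 → Highway.

Highway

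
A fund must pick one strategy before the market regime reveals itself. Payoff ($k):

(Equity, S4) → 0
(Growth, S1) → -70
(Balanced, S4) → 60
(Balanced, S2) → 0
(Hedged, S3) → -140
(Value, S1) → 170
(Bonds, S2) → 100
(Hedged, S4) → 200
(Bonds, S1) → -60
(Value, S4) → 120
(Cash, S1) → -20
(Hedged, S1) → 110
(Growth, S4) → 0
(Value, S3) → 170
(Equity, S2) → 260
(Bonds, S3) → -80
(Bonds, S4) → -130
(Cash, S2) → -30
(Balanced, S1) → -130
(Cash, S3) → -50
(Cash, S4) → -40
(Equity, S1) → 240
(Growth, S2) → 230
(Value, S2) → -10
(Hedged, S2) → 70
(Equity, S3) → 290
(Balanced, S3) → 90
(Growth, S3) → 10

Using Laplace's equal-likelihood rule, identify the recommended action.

Equity

Row averages: Cash=-35, Hedged=60, Equity=197.5, Value=112.5, Growth=42.5, Balanced=5, Bonds=-42.5
Highest average = 197.5 → Equity.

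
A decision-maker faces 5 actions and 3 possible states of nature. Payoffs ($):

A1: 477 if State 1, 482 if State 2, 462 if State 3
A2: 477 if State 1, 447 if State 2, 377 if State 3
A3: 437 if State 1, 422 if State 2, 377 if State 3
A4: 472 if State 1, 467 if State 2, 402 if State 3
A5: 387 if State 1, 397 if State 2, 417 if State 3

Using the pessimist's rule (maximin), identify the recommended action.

A1

Row minima: A1=462, A2=377, A3=377, A4=402, A5=387
Best worst-case = 462 → A1.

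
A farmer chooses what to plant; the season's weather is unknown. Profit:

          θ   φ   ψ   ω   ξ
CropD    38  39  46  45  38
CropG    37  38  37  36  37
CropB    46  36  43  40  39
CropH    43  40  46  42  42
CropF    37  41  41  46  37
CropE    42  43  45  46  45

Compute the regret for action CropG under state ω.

Best payoff under ω is 46.
Regret = 46 − 36 = 10.

10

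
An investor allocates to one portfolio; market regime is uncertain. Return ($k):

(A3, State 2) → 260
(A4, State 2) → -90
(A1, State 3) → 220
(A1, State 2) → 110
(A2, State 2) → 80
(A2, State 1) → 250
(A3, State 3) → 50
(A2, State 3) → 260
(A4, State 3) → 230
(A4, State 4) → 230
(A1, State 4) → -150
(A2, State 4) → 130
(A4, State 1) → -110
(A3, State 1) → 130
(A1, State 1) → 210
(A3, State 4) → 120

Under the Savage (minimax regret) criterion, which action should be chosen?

Column bests: State 1=250, State 2=260, State 3=260, State 4=230.
A1 regrets: 40, 150, 40, 380 → max 380
A2 regrets: 0, 180, 0, 100 → max 180
A3 regrets: 120, 0, 210, 110 → max 210
A4 regrets: 360, 350, 30, 0 → max 360
Smallest max regret = 180 → A2.

A2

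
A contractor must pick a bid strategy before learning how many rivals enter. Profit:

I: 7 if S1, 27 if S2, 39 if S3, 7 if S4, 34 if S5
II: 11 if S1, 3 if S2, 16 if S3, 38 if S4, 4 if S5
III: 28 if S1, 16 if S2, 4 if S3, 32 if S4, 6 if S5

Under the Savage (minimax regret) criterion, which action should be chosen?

Column bests: S1=28, S2=27, S3=39, S4=38, S5=34.
I regrets: 21, 0, 0, 31, 0 → max 31
II regrets: 17, 24, 23, 0, 30 → max 30
III regrets: 0, 11, 35, 6, 28 → max 35
Smallest max regret = 30 → II.

II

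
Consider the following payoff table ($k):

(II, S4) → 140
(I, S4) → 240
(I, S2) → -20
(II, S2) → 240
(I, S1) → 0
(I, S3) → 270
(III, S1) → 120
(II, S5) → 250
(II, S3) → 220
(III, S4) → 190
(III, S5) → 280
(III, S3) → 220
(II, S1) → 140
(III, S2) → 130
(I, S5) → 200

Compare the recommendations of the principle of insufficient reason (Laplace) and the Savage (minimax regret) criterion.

Row averages: I=138, II=198, III=188
Highest average = 198 → II.
Column bests: S1=140, S2=240, S3=270, S4=240, S5=280.
I regrets: 140, 260, 0, 0, 80 → max 260
II regrets: 0, 0, 50, 100, 30 → max 100
III regrets: 20, 110, 50, 50, 0 → max 110
Smallest max regret = 100 → II.

laplace → II; minimax regret → II (agree)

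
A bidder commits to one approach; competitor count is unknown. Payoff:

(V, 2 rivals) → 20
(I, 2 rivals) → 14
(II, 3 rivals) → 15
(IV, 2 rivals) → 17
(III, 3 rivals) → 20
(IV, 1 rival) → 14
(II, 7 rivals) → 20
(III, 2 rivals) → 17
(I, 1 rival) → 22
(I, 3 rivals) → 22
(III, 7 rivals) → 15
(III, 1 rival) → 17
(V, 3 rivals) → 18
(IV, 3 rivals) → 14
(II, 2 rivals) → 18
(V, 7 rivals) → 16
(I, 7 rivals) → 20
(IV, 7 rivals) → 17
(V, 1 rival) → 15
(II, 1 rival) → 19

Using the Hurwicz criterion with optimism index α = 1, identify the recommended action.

I: 1·22 + 0·14 = 22
II: 1·20 + 0·15 = 20
III: 1·20 + 0·15 = 20
IV: 1·17 + 0·14 = 17
V: 1·20 + 0·15 = 20
Highest Hurwicz score = 22 → I.

I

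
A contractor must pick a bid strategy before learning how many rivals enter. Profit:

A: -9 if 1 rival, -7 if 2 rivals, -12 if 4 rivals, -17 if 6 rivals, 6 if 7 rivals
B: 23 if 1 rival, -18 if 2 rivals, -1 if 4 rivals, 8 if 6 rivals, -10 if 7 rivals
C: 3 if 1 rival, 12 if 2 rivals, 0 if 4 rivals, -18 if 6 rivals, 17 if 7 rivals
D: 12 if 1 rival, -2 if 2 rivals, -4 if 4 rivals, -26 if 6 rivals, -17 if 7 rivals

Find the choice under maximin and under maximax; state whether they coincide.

Row minima: A=-17, B=-18, C=-18, D=-26
Best worst-case = -17 → A.
Row maxima: A=6, B=23, C=17, D=12
Best best-case = 23 → B.

maximin → A; maximax → B (disagree)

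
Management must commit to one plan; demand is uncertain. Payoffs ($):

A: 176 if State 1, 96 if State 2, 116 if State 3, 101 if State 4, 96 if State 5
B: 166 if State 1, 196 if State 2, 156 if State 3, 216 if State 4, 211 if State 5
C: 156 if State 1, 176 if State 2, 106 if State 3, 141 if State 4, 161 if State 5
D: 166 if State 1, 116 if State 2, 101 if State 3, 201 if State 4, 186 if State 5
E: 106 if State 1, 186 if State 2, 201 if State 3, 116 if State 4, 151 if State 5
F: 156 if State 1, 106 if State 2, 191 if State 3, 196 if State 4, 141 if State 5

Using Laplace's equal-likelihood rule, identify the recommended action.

B

Row averages: A=117, B=189, C=148, D=154, E=152, F=158
Highest average = 189 → B.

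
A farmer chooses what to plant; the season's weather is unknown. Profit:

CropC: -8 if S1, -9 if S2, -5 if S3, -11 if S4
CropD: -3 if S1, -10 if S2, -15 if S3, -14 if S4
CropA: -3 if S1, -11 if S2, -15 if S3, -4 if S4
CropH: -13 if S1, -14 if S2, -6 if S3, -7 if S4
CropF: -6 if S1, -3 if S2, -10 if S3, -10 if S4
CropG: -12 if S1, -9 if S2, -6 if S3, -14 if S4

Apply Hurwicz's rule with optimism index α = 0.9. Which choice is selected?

CropF

CropC: 0.9·(-5) + 0.1·(-11) = -5.6
CropD: 0.9·(-3) + 0.1·(-15) = -4.2
CropA: 0.9·(-3) + 0.1·(-15) = -4.2
CropH: 0.9·(-6) + 0.1·(-14) = -6.8
CropF: 0.9·(-3) + 0.1·(-10) = -3.7
CropG: 0.9·(-6) + 0.1·(-14) = -6.8
Highest Hurwicz score = -3.7 → CropF.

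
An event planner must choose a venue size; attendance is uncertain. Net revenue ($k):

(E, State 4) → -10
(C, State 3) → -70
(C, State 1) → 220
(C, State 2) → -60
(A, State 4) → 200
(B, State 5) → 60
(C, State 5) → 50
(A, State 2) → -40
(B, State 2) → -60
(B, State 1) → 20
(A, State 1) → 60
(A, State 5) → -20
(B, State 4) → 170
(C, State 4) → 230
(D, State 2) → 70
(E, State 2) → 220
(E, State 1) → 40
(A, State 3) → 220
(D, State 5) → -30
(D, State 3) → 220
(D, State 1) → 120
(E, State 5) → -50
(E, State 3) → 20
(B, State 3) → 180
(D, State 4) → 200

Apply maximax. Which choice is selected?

C

Row maxima: A=220, B=180, C=230, D=220, E=220
Best best-case = 230 → C.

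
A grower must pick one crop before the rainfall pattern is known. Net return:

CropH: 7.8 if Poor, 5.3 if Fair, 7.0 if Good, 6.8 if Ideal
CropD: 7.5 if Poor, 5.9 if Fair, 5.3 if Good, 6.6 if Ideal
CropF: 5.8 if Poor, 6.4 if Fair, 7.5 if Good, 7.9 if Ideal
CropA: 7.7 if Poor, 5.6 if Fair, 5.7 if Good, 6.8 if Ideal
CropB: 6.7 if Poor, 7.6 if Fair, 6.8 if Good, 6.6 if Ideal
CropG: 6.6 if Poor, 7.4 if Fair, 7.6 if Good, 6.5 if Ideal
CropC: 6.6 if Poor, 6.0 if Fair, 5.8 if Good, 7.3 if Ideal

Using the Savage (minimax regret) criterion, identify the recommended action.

Column bests: Poor=7.8, Fair=7.6, Good=7.6, Ideal=7.9.
CropH regrets: 0.0, 2.3, 0.6, 1.1 → max 2.3
CropD regrets: 0.3, 1.7, 2.3, 1.3 → max 2.3
CropF regrets: 2.0, 1.2, 0.1, 0.0 → max 2.0
CropA regrets: 0.1, 2.0, 1.9, 1.1 → max 2.0
CropB regrets: 1.1, 0.0, 0.8, 1.3 → max 1.3
CropG regrets: 1.2, 0.2, 0.0, 1.4 → max 1.4
CropC regrets: 1.2, 1.6, 1.8, 0.6 → max 1.8
Smallest max regret = 1.3 → CropB.

CropB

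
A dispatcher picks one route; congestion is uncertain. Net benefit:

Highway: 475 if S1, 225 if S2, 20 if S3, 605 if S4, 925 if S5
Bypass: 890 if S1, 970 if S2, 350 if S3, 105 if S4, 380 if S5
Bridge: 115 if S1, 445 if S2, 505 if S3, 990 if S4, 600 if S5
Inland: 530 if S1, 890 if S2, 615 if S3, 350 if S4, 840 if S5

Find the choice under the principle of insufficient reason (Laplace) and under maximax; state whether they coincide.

laplace → Inland; maximax → Bridge (disagree)

Row averages: Highway=450, Bypass=539, Bridge=531, Inland=645
Highest average = 645 → Inland.
Row maxima: Highway=925, Bypass=970, Bridge=990, Inland=890
Best best-case = 990 → Bridge.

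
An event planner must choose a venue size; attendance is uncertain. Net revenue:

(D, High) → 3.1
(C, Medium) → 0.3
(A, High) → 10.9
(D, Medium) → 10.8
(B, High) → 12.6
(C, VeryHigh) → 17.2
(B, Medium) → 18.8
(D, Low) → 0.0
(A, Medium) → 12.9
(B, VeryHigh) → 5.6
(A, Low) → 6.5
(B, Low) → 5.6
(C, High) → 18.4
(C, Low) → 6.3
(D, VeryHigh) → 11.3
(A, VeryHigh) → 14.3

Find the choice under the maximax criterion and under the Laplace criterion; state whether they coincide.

maximax → B; laplace → A (disagree)

Row maxima: A=14.3, B=18.8, C=18.4, D=11.3
Best best-case = 18.8 → B.
Row averages: A=11.15, B=10.65, C=10.55, D=6.3
Highest average = 11.15 → A.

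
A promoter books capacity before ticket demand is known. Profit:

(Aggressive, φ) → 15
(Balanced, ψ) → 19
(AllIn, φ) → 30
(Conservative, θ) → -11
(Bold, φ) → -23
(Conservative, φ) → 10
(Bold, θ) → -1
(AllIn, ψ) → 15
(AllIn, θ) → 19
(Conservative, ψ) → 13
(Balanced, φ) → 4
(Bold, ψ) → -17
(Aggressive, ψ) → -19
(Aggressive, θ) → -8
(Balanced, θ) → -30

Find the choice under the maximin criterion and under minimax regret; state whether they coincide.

maximin → AllIn; minimax regret → AllIn (agree)

Row minima: Conservative=-11, Balanced=-30, Aggressive=-19, Bold=-23, AllIn=15
Best worst-case = 15 → AllIn.
Column bests: θ=19, φ=30, ψ=19.
Conservative regrets: 30, 20, 6 → max 30
Balanced regrets: 49, 26, 0 → max 49
Aggressive regrets: 27, 15, 38 → max 38
Bold regrets: 20, 53, 36 → max 53
AllIn regrets: 0, 0, 4 → max 4
Smallest max regret = 4 → AllIn.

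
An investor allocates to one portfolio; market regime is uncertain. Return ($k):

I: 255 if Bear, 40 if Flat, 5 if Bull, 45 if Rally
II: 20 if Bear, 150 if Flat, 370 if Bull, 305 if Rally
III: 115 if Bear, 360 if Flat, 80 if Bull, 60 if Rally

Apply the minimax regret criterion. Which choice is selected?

II

Column bests: Bear=255, Flat=360, Bull=370, Rally=305.
I regrets: 0, 320, 365, 260 → max 365
II regrets: 235, 210, 0, 0 → max 235
III regrets: 140, 0, 290, 245 → max 290
Smallest max regret = 235 → II.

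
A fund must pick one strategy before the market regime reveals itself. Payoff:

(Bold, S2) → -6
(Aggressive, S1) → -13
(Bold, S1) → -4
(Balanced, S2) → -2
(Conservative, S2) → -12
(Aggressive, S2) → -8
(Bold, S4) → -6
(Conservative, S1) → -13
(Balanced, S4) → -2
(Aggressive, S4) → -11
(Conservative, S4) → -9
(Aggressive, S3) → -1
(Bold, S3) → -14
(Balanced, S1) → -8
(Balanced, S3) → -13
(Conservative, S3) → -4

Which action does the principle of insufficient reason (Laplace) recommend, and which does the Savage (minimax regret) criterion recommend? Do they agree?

laplace → Balanced; minimax regret → Aggressive (disagree)

Row averages: Conservative=-9.5, Balanced=-6.25, Aggressive=-8.25, Bold=-7.5
Highest average = -6.25 → Balanced.
Column bests: S1=-4, S2=-2, S3=-1, S4=-2.
Conservative regrets: 9, 10, 3, 7 → max 10
Balanced regrets: 4, 0, 12, 0 → max 12
Aggressive regrets: 9, 6, 0, 9 → max 9
Bold regrets: 0, 4, 13, 4 → max 13
Smallest max regret = 9 → Aggressive.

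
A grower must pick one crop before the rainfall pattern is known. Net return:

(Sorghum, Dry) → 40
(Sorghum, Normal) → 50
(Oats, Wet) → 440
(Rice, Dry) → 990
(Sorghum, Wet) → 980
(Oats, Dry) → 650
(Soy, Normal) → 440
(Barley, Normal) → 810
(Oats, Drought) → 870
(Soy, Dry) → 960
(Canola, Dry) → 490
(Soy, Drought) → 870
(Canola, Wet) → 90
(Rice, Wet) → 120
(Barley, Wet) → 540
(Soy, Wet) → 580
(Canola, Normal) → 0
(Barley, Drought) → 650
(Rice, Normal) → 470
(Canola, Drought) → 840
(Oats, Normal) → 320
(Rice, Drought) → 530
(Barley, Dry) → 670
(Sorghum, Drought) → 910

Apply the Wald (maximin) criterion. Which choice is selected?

Row minima: Oats=320, Soy=440, Rice=120, Sorghum=40, Barley=540, Canola=0
Best worst-case = 540 → Barley.

Barley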